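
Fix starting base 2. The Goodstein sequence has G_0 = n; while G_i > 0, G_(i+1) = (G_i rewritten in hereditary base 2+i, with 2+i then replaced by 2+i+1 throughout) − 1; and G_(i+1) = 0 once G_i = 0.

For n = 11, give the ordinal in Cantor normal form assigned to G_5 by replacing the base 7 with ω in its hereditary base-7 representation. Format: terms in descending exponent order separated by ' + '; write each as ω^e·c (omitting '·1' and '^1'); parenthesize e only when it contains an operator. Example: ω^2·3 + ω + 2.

ω^(ω + 1)

(0) 11|_2 = 2^(2 + 1) + 2 + 1 ↦ 3^(3 + 1) + 3 + 1|_3 = 85 ⇒ 84
(1) 84|_3 = 3^(3 + 1) + 3 ↦ 4^(4 + 1) + 4|_4 = 1028 ⇒ 1027
(2) 1027|_4 = 4^(4 + 1) + 3 ↦ 5^(5 + 1) + 3|_5 = 15628 ⇒ 15627
(3) 15627|_5 = 5^(5 + 1) + 2 ↦ 6^(6 + 1) + 2|_6 = 279938 ⇒ 279937
(4) 279937|_6 = 6^(6 + 1) + 1 ↦ 7^(7 + 1) + 1|_7 = 5764802 ⇒ 5764801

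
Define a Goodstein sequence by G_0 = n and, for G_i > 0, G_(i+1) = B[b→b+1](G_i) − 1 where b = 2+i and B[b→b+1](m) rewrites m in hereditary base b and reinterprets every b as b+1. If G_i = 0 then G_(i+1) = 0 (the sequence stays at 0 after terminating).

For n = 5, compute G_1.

27

step 0: 5 = 2^2 + 1; sub 3 for 2: 3^3 + 1; = 28; G_1 = 28−1 = 27
step 1: 27 = 3^3; sub 4 for 3: 4^4; = 256; G_2 = 256−1 = 255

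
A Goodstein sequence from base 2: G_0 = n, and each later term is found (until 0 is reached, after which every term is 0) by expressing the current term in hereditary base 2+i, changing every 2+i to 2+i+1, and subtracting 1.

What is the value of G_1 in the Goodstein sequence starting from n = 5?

G_0 = 5. HB_2(5) = 2^2 + 1. Bump = 28. G_1 = 27.
G_1 = 27. HB_3(27) = 3^3. Bump = 256. G_2 = 255.

27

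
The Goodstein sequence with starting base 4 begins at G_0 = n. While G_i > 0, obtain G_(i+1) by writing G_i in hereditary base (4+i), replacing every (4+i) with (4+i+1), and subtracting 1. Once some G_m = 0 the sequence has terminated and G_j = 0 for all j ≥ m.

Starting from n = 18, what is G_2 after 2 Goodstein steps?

i=0: 18 = 4^2 + 2 (b=4); 4→5: 5^2 + 2 = 27; 27−1 = 26
i=1: 26 = 5^2 + 1 (b=5); 5→6: 6^2 + 1 = 37; 37−1 = 36
i=2: 36 = 6^2 (b=6); 6→7: 7^2 = 49; 49−1 = 48

36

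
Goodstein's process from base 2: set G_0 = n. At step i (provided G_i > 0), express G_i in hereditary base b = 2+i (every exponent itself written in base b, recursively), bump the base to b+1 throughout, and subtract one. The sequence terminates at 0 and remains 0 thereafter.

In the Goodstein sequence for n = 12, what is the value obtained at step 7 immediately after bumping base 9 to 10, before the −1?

12 —HB2→ 2^(2 + 1) + 2^2 —bump→ 3^(3 + 1) + 3^3 = 108 —(−1)→ 107
107 —HB3→ 3^(3 + 1) + 2·3^2 + 2·3 + 2 —bump→ 4^(4 + 1) + 2·4^2 + 2·4 + 2 = 1066 —(−1)→ 1065
1065 —HB4→ 4^(4 + 1) + 2·4^2 + 2·4 + 1 —bump→ 5^(5 + 1) + 2·5^2 + 2·5 + 1 = 15686 —(−1)→ 15685
15685 —HB5→ 5^(5 + 1) + 2·5^2 + 2·5 —bump→ 6^(6 + 1) + 2·6^2 + 2·6 = 280020 —(−1)→ 280019
280019 —HB6→ 6^(6 + 1) + 2·6^2 + 6 + 5 —bump→ 7^(7 + 1) + 2·7^2 + 7 + 5 = 5764911 —(−1)→ 5764910
5764910 —HB7→ 7^(7 + 1) + 2·7^2 + 7 + 4 —bump→ 8^(8 + 1) + 2·8^2 + 8 + 4 = 134217868 —(−1)→ 134217867
134217867 —HB8→ 8^(8 + 1) + 2·8^2 + 8 + 3 —bump→ 9^(9 + 1) + 2·9^2 + 9 + 3 = 3486784575 —(−1)→ 3486784574
3486784574 —HB9→ 9^(9 + 1) + 2·9^2 + 9 + 2 —bump→ 10^(10 + 1) + 2·10^2 + 10 + 2 = 100000000212 —(−1)→ 100000000211

100000000212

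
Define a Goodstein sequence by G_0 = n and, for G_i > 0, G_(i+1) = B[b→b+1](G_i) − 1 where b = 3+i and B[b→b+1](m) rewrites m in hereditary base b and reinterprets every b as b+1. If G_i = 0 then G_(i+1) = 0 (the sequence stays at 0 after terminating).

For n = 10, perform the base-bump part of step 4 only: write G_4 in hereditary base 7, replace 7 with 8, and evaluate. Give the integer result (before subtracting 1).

step 0: 10 = 3^2 + 1; sub 4 for 3: 4^2 + 1; = 17; G_1 = 17−1 = 16
step 1: 16 = 4^2; sub 5 for 4: 5^2; = 25; G_2 = 25−1 = 24
step 2: 24 = 4·5 + 4; sub 6 for 5: 4·6 + 4; = 28; G_3 = 28−1 = 27
step 3: 27 = 4·6 + 3; sub 7 for 6: 4·7 + 3; = 31; G_4 = 31−1 = 30
step 4: 30 = 4·7 + 2; sub 8 for 7: 4·8 + 2; = 34; G_5 = 34−1 = 33

34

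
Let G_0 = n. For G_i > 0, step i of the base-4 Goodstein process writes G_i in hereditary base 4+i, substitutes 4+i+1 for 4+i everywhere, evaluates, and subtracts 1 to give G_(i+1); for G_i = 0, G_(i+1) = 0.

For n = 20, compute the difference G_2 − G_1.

10

[0] 20 ≡ 4^2 + 4 (base 4). Lift 5: 30. −1: 29.
[1] 29 ≡ 5^2 + 4 (base 5). Lift 6: 40. −1: 39.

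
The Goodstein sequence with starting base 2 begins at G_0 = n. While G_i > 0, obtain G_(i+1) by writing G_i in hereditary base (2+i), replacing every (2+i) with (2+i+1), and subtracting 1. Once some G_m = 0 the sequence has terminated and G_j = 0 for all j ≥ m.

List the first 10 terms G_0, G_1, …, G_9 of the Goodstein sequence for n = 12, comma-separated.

12, 107, 1065, 15685, 280019, 5764910, 134217867, 3486784574, 100000000211, 3138428376974

step 0: 12 = 2^(2 + 1) + 2^2; sub 3 for 2: 3^(3 + 1) + 3^3; = 108; G_1 = 108−1 = 107
step 1: 107 = 3^(3 + 1) + 2·3^2 + 2·3 + 2; sub 4 for 3: 4^(4 + 1) + 2·4^2 + 2·4 + 2; = 1066; G_2 = 1066−1 = 1065
step 2: 1065 = 4^(4 + 1) + 2·4^2 + 2·4 + 1; sub 5 for 4: 5^(5 + 1) + 2·5^2 + 2·5 + 1; = 15686; G_3 = 15686−1 = 15685
step 3: 15685 = 5^(5 + 1) + 2·5^2 + 2·5; sub 6 for 5: 6^(6 + 1) + 2·6^2 + 2·6; = 280020; G_4 = 280020−1 = 280019
step 4: 280019 = 6^(6 + 1) + 2·6^2 + 6 + 5; sub 7 for 6: 7^(7 + 1) + 2·7^2 + 7 + 5; = 5764911; G_5 = 5764911−1 = 5764910
step 5: 5764910 = 7^(7 + 1) + 2·7^2 + 7 + 4; sub 8 for 7: 8^(8 + 1) + 2·8^2 + 8 + 4; = 134217868; G_6 = 134217868−1 = 134217867
step 6: 134217867 = 8^(8 + 1) + 2·8^2 + 8 + 3; sub 9 for 8: 9^(9 + 1) + 2·9^2 + 9 + 3; = 3486784575; G_7 = 3486784575−1 = 3486784574
step 7: 3486784574 = 9^(9 + 1) + 2·9^2 + 9 + 2; sub 10 for 9: 10^(10 + 1) + 2·10^2 + 10 + 2; = 100000000212; G_8 = 100000000212−1 = 100000000211
step 8: 100000000211 = 10^(10 + 1) + 2·10^2 + 10 + 1; sub 11 for 10: 11^(11 + 1) + 2·11^2 + 11 + 1; = 3138428376975; G_9 = 3138428376975−1 = 3138428376974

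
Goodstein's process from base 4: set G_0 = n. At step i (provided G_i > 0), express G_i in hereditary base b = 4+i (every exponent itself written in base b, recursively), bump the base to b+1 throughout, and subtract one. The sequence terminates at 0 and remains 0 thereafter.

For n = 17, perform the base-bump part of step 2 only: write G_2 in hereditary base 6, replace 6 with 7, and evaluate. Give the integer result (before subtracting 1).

17 —HB4→ 4^2 + 1 —bump→ 5^2 + 1 = 26 —(−1)→ 25
25 —HB5→ 5^2 —bump→ 6^2 = 36 —(−1)→ 35
35 —HB6→ 5·6 + 5 —bump→ 5·7 + 5 = 40 —(−1)→ 39

40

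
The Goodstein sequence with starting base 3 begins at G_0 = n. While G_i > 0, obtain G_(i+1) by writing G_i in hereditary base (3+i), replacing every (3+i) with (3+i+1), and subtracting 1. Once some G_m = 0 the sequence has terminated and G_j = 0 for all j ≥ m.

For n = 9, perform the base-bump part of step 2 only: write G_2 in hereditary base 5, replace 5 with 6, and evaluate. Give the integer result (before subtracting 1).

base 3: 9 = 3^2; at 4: 4^2 = 16; next = 15
base 4: 15 = 3·4 + 3; at 5: 3·5 + 3 = 18; next = 17
base 5: 17 = 3·5 + 2; at 6: 3·6 + 2 = 20; next = 19

20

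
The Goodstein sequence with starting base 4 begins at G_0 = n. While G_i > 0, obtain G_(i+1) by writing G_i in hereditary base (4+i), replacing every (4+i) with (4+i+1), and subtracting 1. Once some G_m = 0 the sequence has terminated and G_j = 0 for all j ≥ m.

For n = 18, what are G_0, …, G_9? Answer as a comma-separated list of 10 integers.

step 0: 18 = 4^2 + 2; sub 5 for 4: 5^2 + 2; = 27; G_1 = 27−1 = 26
step 1: 26 = 5^2 + 1; sub 6 for 5: 6^2 + 1; = 37; G_2 = 37−1 = 36
step 2: 36 = 6^2; sub 7 for 6: 7^2; = 49; G_3 = 49−1 = 48
step 3: 48 = 6·7 + 6; sub 8 for 7: 6·8 + 6; = 54; G_4 = 54−1 = 53
step 4: 53 = 6·8 + 5; sub 9 for 8: 6·9 + 5; = 59; G_5 = 59−1 = 58
step 5: 58 = 6·9 + 4; sub 10 for 9: 6·10 + 4; = 64; G_6 = 64−1 = 63
step 6: 63 = 6·10 + 3; sub 11 for 10: 6·11 + 3; = 69; G_7 = 69−1 = 68
step 7: 68 = 6·11 + 2; sub 12 for 11: 6·12 + 2; = 74; G_8 = 74−1 = 73
step 8: 73 = 6·12 + 1; sub 13 for 12: 6·13 + 1; = 79; G_9 = 79−1 = 78

18, 26, 36, 48, 53, 58, 63, 68, 73, 78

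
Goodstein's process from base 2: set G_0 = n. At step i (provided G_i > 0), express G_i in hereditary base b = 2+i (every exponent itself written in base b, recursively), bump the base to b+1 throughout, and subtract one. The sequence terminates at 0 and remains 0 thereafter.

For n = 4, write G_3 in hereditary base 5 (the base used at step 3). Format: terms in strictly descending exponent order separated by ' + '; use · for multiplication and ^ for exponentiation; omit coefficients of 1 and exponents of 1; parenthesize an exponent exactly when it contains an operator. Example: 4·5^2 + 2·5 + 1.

2·5^2 + 2·5

4 —HB2→ 2^2 —bump→ 3^3 = 27 —(−1)→ 26
26 —HB3→ 2·3^2 + 2·3 + 2 —bump→ 2·4^2 + 2·4 + 2 = 42 —(−1)→ 41
41 —HB4→ 2·4^2 + 2·4 + 1 —bump→ 2·5^2 + 2·5 + 1 = 61 —(−1)→ 60
60 —HB5→ 2·5^2 + 2·5 —bump→ 2·6^2 + 2·6 = 84 —(−1)→ 83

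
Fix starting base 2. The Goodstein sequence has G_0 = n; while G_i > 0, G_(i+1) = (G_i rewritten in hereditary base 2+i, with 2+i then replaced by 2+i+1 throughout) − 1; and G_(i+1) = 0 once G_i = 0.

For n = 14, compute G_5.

base 2: 14 = 2^(2 + 1) + 2^2 + 2; at 3: 3^(3 + 1) + 3^3 + 3 = 111; next = 110
base 3: 110 = 3^(3 + 1) + 3^3 + 2; at 4: 4^(4 + 1) + 4^4 + 2 = 1282; next = 1281
base 4: 1281 = 4^(4 + 1) + 4^4 + 1; at 5: 5^(5 + 1) + 5^5 + 1 = 18751; next = 18750
base 5: 18750 = 5^(5 + 1) + 5^5; at 6: 6^(6 + 1) + 6^6 = 326592; next = 326591
base 6: 326591 = 6^(6 + 1) + 5·6^5 + 5·6^4 + 5·6^3 + 5·6^2 + 5·6 + 5; at 7: 7^(7 + 1) + 5·7^5 + 5·7^4 + 5·7^3 + 5·7^2 + 5·7 + 5 = 5862841; next = 5862840
base 7: 5862840 = 7^(7 + 1) + 5·7^5 + 5·7^4 + 5·7^3 + 5·7^2 + 5·7 + 4; at 8: 8^(8 + 1) + 5·8^5 + 5·8^4 + 5·8^3 + 5·8^2 + 5·8 + 4 = 134404972; next = 134404971

5862840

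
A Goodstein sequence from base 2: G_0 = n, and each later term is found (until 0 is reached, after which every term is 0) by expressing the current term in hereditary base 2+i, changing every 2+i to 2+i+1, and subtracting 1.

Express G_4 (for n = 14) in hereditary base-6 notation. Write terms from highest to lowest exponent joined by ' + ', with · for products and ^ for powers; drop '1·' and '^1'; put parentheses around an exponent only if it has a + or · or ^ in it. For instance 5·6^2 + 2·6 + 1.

6^(6 + 1) + 5·6^5 + 5·6^4 + 5·6^3 + 5·6^2 + 5·6 + 5

G_0 = 14. HB_2(14) = 2^(2 + 1) + 2^2 + 2. Bump = 111. G_1 = 110.
G_1 = 110. HB_3(110) = 3^(3 + 1) + 3^3 + 2. Bump = 1282. G_2 = 1281.
G_2 = 1281. HB_4(1281) = 4^(4 + 1) + 4^4 + 1. Bump = 18751. G_3 = 18750.
G_3 = 18750. HB_5(18750) = 5^(5 + 1) + 5^5. Bump = 326592. G_4 = 326591.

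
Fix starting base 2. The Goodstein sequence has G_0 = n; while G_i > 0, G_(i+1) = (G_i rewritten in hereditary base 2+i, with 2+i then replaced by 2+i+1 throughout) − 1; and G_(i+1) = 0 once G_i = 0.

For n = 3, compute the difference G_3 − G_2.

-1

G_0 = 3. HB_2(3) = 2 + 1. Bump = 4. G_1 = 3.
G_1 = 3. HB_3(3) = 3. Bump = 4. G_2 = 3.
G_2 = 3. HB_4(3) = 3. Bump = 3. G_3 = 2.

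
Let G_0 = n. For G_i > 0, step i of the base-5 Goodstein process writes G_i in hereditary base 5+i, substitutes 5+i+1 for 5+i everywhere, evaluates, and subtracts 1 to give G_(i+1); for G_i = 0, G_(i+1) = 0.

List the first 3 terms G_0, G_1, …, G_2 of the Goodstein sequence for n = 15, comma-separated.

15, 17, 18

15 —HB5→ 3·5 —bump→ 3·6 = 18 —(−1)→ 17
17 —HB6→ 2·6 + 5 —bump→ 2·7 + 5 = 19 —(−1)→ 18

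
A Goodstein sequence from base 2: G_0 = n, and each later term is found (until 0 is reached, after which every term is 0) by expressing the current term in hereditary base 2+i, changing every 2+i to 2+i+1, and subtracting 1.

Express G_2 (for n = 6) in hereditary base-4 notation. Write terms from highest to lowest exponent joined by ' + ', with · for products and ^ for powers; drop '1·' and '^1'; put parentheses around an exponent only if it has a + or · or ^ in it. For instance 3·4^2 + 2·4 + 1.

[0] 6 ≡ 2^2 + 2 (base 2). Lift 3: 30. −1: 29.
[1] 29 ≡ 3^3 + 2 (base 3). Lift 4: 258. −1: 257.

4^4 + 1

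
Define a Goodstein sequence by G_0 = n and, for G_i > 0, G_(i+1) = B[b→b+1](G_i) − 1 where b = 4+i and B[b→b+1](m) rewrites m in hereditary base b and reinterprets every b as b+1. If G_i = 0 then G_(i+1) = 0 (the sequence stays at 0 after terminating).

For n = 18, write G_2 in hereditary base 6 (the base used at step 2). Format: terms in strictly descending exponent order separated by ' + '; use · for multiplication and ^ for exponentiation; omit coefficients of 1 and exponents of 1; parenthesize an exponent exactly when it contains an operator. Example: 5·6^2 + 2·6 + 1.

6^2

base 4: 18 = 4^2 + 2; at 5: 5^2 + 2 = 27; next = 26
base 5: 26 = 5^2 + 1; at 6: 6^2 + 1 = 37; next = 36
base 6: 36 = 6^2; at 7: 7^2 = 49; next = 48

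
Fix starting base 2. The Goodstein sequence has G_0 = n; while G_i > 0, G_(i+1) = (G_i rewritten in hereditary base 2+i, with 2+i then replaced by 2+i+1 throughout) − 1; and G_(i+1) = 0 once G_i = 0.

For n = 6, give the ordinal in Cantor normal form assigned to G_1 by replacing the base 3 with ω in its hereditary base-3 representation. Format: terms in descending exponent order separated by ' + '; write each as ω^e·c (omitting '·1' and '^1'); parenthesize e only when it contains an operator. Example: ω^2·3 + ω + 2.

[0] 6 ≡ 2^2 + 2 (base 2). Lift 3: 30. −1: 29.
[1] 29 ≡ 3^3 + 2 (base 3). Lift 4: 258. −1: 257.

ω^ω + 2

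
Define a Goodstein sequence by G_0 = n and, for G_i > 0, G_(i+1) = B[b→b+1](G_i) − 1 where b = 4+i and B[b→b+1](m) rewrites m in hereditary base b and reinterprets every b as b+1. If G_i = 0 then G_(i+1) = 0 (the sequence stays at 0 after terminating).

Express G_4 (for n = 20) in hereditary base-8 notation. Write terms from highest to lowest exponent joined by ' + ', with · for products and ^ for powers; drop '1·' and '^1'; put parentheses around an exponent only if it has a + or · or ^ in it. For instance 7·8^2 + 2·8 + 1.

G_0 = 20. HB_4(20) = 4^2 + 4. Bump = 30. G_1 = 29.
G_1 = 29. HB_5(29) = 5^2 + 4. Bump = 40. G_2 = 39.
G_2 = 39. HB_6(39) = 6^2 + 3. Bump = 52. G_3 = 51.
G_3 = 51. HB_7(51) = 7^2 + 2. Bump = 66. G_4 = 65.
G_4 = 65. HB_8(65) = 8^2 + 1. Bump = 82. G_5 = 81.

8^2 + 1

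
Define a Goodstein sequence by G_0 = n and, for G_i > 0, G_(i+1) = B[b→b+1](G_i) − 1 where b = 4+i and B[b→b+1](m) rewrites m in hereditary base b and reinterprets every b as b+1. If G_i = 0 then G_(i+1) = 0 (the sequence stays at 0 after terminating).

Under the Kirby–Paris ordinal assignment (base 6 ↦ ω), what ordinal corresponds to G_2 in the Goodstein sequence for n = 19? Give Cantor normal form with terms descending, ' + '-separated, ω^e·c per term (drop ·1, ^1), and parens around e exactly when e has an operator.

base 4: 19 = 4^2 + 3; at 5: 5^2 + 3 = 28; next = 27
base 5: 27 = 5^2 + 2; at 6: 6^2 + 2 = 38; next = 37
base 6: 37 = 6^2 + 1; at 7: 7^2 + 1 = 50; next = 49

ω^2 + 1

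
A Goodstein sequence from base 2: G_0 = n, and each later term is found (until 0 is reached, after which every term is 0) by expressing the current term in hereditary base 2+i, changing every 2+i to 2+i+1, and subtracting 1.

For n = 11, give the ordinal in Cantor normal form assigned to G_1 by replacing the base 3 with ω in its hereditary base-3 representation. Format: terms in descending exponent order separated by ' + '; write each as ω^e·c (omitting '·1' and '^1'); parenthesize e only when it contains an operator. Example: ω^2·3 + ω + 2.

ω^(ω + 1) + ω

11 —HB2→ 2^(2 + 1) + 2 + 1 —bump→ 3^(3 + 1) + 3 + 1 = 85 —(−1)→ 84
84 —HB3→ 3^(3 + 1) + 3 —bump→ 4^(4 + 1) + 4 = 1028 —(−1)→ 1027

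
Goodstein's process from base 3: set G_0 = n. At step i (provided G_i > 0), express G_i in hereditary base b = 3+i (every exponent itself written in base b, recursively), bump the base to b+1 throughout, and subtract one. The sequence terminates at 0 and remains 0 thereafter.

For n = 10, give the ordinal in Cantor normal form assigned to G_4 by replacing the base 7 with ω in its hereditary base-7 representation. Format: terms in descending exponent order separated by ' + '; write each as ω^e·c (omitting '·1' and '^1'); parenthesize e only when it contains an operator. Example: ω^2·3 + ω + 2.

step 0: 10 = 3^2 + 1; sub 4 for 3: 4^2 + 1; = 17; G_1 = 17−1 = 16
step 1: 16 = 4^2; sub 5 for 4: 5^2; = 25; G_2 = 25−1 = 24
step 2: 24 = 4·5 + 4; sub 6 for 5: 4·6 + 4; = 28; G_3 = 28−1 = 27
step 3: 27 = 4·6 + 3; sub 7 for 6: 4·7 + 3; = 31; G_4 = 31−1 = 30
step 4: 30 = 4·7 + 2; sub 8 for 7: 4·8 + 2; = 34; G_5 = 34−1 = 33

ω·4 + 2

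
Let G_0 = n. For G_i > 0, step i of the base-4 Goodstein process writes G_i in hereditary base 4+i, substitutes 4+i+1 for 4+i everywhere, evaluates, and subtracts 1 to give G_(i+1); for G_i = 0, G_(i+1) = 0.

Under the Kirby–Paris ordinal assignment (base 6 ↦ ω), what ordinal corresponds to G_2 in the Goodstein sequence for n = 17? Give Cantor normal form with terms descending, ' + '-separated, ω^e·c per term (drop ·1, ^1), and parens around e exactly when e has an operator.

G_0 = 17. HB_4(17) = 4^2 + 1. Bump = 26. G_1 = 25.
G_1 = 25. HB_5(25) = 5^2. Bump = 36. G_2 = 35.
G_2 = 35. HB_6(35) = 5·6 + 5. Bump = 40. G_3 = 39.

ω·5 + 5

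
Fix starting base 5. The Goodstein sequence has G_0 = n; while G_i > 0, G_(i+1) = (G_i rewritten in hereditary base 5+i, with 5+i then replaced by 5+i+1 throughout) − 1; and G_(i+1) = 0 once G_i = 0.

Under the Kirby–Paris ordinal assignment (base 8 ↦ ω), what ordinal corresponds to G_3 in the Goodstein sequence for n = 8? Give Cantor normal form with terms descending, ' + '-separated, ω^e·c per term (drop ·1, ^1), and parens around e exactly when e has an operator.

base 5: 8 = 5 + 3; at 6: 6 + 3 = 9; next = 8
base 6: 8 = 6 + 2; at 7: 7 + 2 = 9; next = 8
base 7: 8 = 7 + 1; at 8: 8 + 1 = 9; next = 8
base 8: 8 = 8; at 9: 9 = 9; next = 8

ω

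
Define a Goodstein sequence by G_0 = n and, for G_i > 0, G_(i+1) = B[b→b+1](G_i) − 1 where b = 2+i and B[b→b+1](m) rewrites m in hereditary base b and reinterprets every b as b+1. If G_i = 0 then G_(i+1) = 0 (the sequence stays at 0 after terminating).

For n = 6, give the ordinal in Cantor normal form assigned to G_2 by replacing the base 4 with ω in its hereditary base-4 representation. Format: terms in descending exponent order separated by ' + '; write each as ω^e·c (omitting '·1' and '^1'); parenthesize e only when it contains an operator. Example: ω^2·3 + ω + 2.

ω^ω + 1

step 0: 6 = 2^2 + 2; sub 3 for 2: 3^3 + 3; = 30; G_1 = 30−1 = 29
step 1: 29 = 3^3 + 2; sub 4 for 3: 4^4 + 2; = 258; G_2 = 258−1 = 257
step 2: 257 = 4^4 + 1; sub 5 for 4: 5^5 + 1; = 3126; G_3 = 3126−1 = 3125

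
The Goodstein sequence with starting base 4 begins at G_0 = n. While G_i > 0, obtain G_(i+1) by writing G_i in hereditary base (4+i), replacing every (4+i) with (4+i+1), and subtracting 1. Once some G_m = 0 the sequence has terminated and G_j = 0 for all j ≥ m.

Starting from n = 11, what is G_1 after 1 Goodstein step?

[0] 11 ≡ 2·4 + 3 (base 4). Lift 5: 13. −1: 12.
[1] 12 ≡ 2·5 + 2 (base 5). Lift 6: 14. −1: 13.

12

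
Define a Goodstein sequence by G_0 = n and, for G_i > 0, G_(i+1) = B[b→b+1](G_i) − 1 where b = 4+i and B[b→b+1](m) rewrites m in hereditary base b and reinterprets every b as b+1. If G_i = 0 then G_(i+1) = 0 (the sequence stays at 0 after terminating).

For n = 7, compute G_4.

G_0 = 7. HB_4(7) = 4 + 3. Bump = 8. G_1 = 7.
G_1 = 7. HB_5(7) = 5 + 2. Bump = 8. G_2 = 7.
G_2 = 7. HB_6(7) = 6 + 1. Bump = 8. G_3 = 7.
G_3 = 7. HB_7(7) = 7. Bump = 8. G_4 = 7.
G_4 = 7. HB_8(7) = 7. Bump = 7. G_5 = 6.

7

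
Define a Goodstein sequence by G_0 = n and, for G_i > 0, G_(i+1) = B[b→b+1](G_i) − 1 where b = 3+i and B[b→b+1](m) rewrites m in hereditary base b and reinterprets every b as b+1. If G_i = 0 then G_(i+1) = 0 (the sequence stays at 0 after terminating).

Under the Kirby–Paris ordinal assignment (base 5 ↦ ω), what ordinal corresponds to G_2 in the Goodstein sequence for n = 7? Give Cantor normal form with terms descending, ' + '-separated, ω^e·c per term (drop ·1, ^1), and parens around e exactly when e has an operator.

G_0 = 7. HB_3(7) = 2·3 + 1. Bump = 9. G_1 = 8.
G_1 = 8. HB_4(8) = 2·4. Bump = 10. G_2 = 9.
G_2 = 9. HB_5(9) = 5 + 4. Bump = 10. G_3 = 9.

ω + 4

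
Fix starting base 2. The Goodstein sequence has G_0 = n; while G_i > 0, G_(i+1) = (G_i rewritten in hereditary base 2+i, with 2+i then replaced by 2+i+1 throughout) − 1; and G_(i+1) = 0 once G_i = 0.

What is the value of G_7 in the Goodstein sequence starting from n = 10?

1937434592

G_0 = 10. HB_2(10) = 2^(2 + 1) + 2. Bump = 84. G_1 = 83.
G_1 = 83. HB_3(83) = 3^(3 + 1) + 2. Bump = 1026. G_2 = 1025.
G_2 = 1025. HB_4(1025) = 4^(4 + 1) + 1. Bump = 15626. G_3 = 15625.
G_3 = 15625. HB_5(15625) = 5^(5 + 1). Bump = 279936. G_4 = 279935.
G_4 = 279935. HB_6(279935) = 5·6^6 + 5·6^5 + 5·6^4 + 5·6^3 + 5·6^2 + 5·6 + 5. Bump = 4215755. G_5 = 4215754.
G_5 = 4215754. HB_7(4215754) = 5·7^7 + 5·7^5 + 5·7^4 + 5·7^3 + 5·7^2 + 5·7 + 4. Bump = 84073324. G_6 = 84073323.
G_6 = 84073323. HB_8(84073323) = 5·8^8 + 5·8^5 + 5·8^4 + 5·8^3 + 5·8^2 + 5·8 + 3. Bump = 1937434593. G_7 = 1937434592.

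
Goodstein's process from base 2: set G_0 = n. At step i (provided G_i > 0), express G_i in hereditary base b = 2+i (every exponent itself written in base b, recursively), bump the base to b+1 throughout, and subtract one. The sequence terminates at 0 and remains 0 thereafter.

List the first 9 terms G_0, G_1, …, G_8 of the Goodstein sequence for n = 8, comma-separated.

8, 80, 553, 6310, 93395, 1647195, 33554571, 774841151, 20000000211

G_0 = 8. HB_2(8) = 2^(2 + 1). Bump = 81. G_1 = 80.
G_1 = 80. HB_3(80) = 2·3^3 + 2·3^2 + 2·3 + 2. Bump = 554. G_2 = 553.
G_2 = 553. HB_4(553) = 2·4^4 + 2·4^2 + 2·4 + 1. Bump = 6311. G_3 = 6310.
G_3 = 6310. HB_5(6310) = 2·5^5 + 2·5^2 + 2·5. Bump = 93396. G_4 = 93395.
G_4 = 93395. HB_6(93395) = 2·6^6 + 2·6^2 + 6 + 5. Bump = 1647196. G_5 = 1647195.
G_5 = 1647195. HB_7(1647195) = 2·7^7 + 2·7^2 + 7 + 4. Bump = 33554572. G_6 = 33554571.
G_6 = 33554571. HB_8(33554571) = 2·8^8 + 2·8^2 + 8 + 3. Bump = 774841152. G_7 = 774841151.
G_7 = 774841151. HB_9(774841151) = 2·9^9 + 2·9^2 + 9 + 2. Bump = 20000000212. G_8 = 20000000211.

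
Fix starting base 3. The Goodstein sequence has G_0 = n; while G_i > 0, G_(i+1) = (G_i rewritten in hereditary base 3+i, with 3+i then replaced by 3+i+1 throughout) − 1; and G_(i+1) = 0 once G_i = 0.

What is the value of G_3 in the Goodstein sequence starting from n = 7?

9

(0) 7|_3 = 2·3 + 1 ↦ 2·4 + 1|_4 = 9 ⇒ 8
(1) 8|_4 = 2·4 ↦ 2·5|_5 = 10 ⇒ 9
(2) 9|_5 = 5 + 4 ↦ 6 + 4|_6 = 10 ⇒ 9
(3) 9|_6 = 6 + 3 ↦ 7 + 3|_7 = 10 ⇒ 9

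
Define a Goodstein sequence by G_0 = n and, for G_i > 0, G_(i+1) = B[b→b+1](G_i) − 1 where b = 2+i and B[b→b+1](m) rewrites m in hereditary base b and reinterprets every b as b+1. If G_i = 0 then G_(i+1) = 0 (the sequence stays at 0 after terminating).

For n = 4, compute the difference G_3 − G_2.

base 2: 4 = 2^2; at 3: 3^3 = 27; next = 26
base 3: 26 = 2·3^2 + 2·3 + 2; at 4: 2·4^2 + 2·4 + 2 = 42; next = 41
base 4: 41 = 2·4^2 + 2·4 + 1; at 5: 2·5^2 + 2·5 + 1 = 61; next = 60

19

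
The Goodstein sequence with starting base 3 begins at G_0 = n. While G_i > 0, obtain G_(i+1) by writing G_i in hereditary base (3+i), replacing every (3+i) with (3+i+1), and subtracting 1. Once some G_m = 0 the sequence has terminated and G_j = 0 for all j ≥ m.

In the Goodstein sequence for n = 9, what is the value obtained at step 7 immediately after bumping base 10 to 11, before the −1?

(0) 9|_3 = 3^2 ↦ 4^2|_4 = 16 ⇒ 15
(1) 15|_4 = 3·4 + 3 ↦ 3·5 + 3|_5 = 18 ⇒ 17
(2) 17|_5 = 3·5 + 2 ↦ 3·6 + 2|_6 = 20 ⇒ 19
(3) 19|_6 = 3·6 + 1 ↦ 3·7 + 1|_7 = 22 ⇒ 21
(4) 21|_7 = 3·7 ↦ 3·8|_8 = 24 ⇒ 23
(5) 23|_8 = 2·8 + 7 ↦ 2·9 + 7|_9 = 25 ⇒ 24
(6) 24|_9 = 2·9 + 6 ↦ 2·10 + 6|_10 = 26 ⇒ 25

27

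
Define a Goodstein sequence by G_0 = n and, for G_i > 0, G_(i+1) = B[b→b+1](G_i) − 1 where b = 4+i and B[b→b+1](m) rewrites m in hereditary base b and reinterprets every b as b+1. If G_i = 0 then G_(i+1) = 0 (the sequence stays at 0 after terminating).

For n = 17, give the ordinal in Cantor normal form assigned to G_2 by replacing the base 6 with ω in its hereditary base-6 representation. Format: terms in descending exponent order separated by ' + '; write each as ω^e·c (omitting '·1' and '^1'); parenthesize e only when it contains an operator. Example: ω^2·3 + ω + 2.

step 0: 17 = 4^2 + 1; sub 5 for 4: 5^2 + 1; = 26; G_1 = 26−1 = 25
step 1: 25 = 5^2; sub 6 for 5: 6^2; = 36; G_2 = 36−1 = 35
step 2: 35 = 5·6 + 5; sub 7 for 6: 5·7 + 5; = 40; G_3 = 40−1 = 39

ω·5 + 5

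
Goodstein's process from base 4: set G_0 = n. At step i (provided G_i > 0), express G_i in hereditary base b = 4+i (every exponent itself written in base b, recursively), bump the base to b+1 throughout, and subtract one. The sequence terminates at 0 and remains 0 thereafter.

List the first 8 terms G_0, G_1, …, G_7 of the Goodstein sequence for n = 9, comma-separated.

i=0: 9 = 2·4 + 1 (b=4); 4→5: 2·5 + 1 = 11; 11−1 = 10
i=1: 10 = 2·5 (b=5); 5→6: 2·6 = 12; 12−1 = 11
i=2: 11 = 6 + 5 (b=6); 6→7: 7 + 5 = 12; 12−1 = 11
i=3: 11 = 7 + 4 (b=7); 7→8: 8 + 4 = 12; 12−1 = 11
i=4: 11 = 8 + 3 (b=8); 8→9: 9 + 3 = 12; 12−1 = 11
i=5: 11 = 9 + 2 (b=9); 9→10: 10 + 2 = 12; 12−1 = 11
i=6: 11 = 10 + 1 (b=10); 10→11: 11 + 1 = 12; 12−1 = 11

9, 10, 11, 11, 11, 11, 11, 11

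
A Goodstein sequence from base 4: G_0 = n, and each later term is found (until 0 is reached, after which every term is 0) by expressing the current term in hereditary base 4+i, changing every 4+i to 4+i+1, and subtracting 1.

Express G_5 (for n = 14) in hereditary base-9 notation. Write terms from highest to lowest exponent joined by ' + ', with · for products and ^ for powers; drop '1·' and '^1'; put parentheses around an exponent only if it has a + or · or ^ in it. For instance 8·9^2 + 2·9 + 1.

2·9 + 4

[0] 14 ≡ 3·4 + 2 (base 4). Lift 5: 17. −1: 16.
[1] 16 ≡ 3·5 + 1 (base 5). Lift 6: 19. −1: 18.
[2] 18 ≡ 3·6 (base 6). Lift 7: 21. −1: 20.
[3] 20 ≡ 2·7 + 6 (base 7). Lift 8: 22. −1: 21.
[4] 21 ≡ 2·8 + 5 (base 8). Lift 9: 23. −1: 22.
[5] 22 ≡ 2·9 + 4 (base 9). Lift 10: 24. −1: 23.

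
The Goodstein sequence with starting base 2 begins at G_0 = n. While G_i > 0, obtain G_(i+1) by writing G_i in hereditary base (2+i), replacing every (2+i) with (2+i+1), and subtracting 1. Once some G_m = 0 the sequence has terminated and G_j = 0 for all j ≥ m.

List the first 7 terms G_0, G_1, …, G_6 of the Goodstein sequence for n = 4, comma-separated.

[0] 4 ≡ 2^2 (base 2). Lift 3: 27. −1: 26.
[1] 26 ≡ 2·3^2 + 2·3 + 2 (base 3). Lift 4: 42. −1: 41.
[2] 41 ≡ 2·4^2 + 2·4 + 1 (base 4). Lift 5: 61. −1: 60.
[3] 60 ≡ 2·5^2 + 2·5 (base 5). Lift 6: 84. −1: 83.
[4] 83 ≡ 2·6^2 + 6 + 5 (base 6). Lift 7: 110. −1: 109.
[5] 109 ≡ 2·7^2 + 7 + 4 (base 7). Lift 8: 140. −1: 139.

4, 26, 41, 60, 83, 109, 139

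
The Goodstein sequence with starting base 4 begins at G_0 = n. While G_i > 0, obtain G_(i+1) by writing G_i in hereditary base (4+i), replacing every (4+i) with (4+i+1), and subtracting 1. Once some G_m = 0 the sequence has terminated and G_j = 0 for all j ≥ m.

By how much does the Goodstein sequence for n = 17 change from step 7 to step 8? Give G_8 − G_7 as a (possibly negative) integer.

4

17 —HB4→ 4^2 + 1 —bump→ 5^2 + 1 = 26 —(−1)→ 25
25 —HB5→ 5^2 —bump→ 6^2 = 36 —(−1)→ 35
35 —HB6→ 5·6 + 5 —bump→ 5·7 + 5 = 40 —(−1)→ 39
39 —HB7→ 5·7 + 4 —bump→ 5·8 + 4 = 44 —(−1)→ 43
43 —HB8→ 5·8 + 3 —bump→ 5·9 + 3 = 48 —(−1)→ 47
47 —HB9→ 5·9 + 2 —bump→ 5·10 + 2 = 52 —(−1)→ 51
51 —HB10→ 5·10 + 1 —bump→ 5·11 + 1 = 56 —(−1)→ 55
55 —HB11→ 5·11 —bump→ 5·12 = 60 —(−1)→ 59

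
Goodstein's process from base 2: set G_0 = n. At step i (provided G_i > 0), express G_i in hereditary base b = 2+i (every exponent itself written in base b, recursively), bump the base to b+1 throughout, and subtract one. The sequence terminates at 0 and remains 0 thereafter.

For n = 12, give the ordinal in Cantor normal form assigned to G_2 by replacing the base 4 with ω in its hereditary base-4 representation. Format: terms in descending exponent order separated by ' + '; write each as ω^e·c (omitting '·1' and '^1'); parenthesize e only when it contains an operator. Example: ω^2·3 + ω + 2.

ω^(ω + 1) + ω^2·2 + ω·2 + 1

i=0: 12 = 2^(2 + 1) + 2^2 (b=2); 2→3: 3^(3 + 1) + 3^3 = 108; 108−1 = 107
i=1: 107 = 3^(3 + 1) + 2·3^2 + 2·3 + 2 (b=3); 3→4: 4^(4 + 1) + 2·4^2 + 2·4 + 2 = 1066; 1066−1 = 1065
i=2: 1065 = 4^(4 + 1) + 2·4^2 + 2·4 + 1 (b=4); 4→5: 5^(5 + 1) + 2·5^2 + 2·5 + 1 = 15686; 15686−1 = 15685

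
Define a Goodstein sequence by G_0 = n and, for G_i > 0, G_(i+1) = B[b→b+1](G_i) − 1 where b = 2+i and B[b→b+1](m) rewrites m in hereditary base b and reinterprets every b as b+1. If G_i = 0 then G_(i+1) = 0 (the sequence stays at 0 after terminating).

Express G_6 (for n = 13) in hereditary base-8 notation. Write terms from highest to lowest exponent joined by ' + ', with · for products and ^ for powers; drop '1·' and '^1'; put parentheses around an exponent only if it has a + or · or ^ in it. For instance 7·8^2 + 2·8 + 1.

(0) 13|_2 = 2^(2 + 1) + 2^2 + 1 ↦ 3^(3 + 1) + 3^3 + 1|_3 = 109 ⇒ 108
(1) 108|_3 = 3^(3 + 1) + 3^3 ↦ 4^(4 + 1) + 4^4|_4 = 1280 ⇒ 1279
(2) 1279|_4 = 4^(4 + 1) + 3·4^3 + 3·4^2 + 3·4 + 3 ↦ 5^(5 + 1) + 3·5^3 + 3·5^2 + 3·5 + 3|_5 = 16093 ⇒ 16092
(3) 16092|_5 = 5^(5 + 1) + 3·5^3 + 3·5^2 + 3·5 + 2 ↦ 6^(6 + 1) + 3·6^3 + 3·6^2 + 3·6 + 2|_6 = 280712 ⇒ 280711
(4) 280711|_6 = 6^(6 + 1) + 3·6^3 + 3·6^2 + 3·6 + 1 ↦ 7^(7 + 1) + 3·7^3 + 3·7^2 + 3·7 + 1|_7 = 5765999 ⇒ 5765998
(5) 5765998|_7 = 7^(7 + 1) + 3·7^3 + 3·7^2 + 3·7 ↦ 8^(8 + 1) + 3·8^3 + 3·8^2 + 3·8|_8 = 134219480 ⇒ 134219479
(6) 134219479|_8 = 8^(8 + 1) + 3·8^3 + 3·8^2 + 2·8 + 7 ↦ 9^(9 + 1) + 3·9^3 + 3·9^2 + 2·9 + 7|_9 = 3486786856 ⇒ 3486786855

8^(8 + 1) + 3·8^3 + 3·8^2 + 2·8 + 7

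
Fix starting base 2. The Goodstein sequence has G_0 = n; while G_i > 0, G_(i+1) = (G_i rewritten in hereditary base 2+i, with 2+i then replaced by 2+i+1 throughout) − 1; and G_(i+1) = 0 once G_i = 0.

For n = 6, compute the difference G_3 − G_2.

base 2: 6 = 2^2 + 2; at 3: 3^3 + 3 = 30; next = 29
base 3: 29 = 3^3 + 2; at 4: 4^4 + 2 = 258; next = 257
base 4: 257 = 4^4 + 1; at 5: 5^5 + 1 = 3126; next = 3125

2868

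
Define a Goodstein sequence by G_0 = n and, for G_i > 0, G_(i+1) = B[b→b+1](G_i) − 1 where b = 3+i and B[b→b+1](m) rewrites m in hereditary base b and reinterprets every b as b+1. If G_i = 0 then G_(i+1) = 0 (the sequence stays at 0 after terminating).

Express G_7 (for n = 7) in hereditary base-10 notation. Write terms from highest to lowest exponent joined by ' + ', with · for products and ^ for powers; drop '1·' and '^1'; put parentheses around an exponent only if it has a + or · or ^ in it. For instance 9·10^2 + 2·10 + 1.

9

G_0 = 7. HB_3(7) = 2·3 + 1. Bump = 9. G_1 = 8.
G_1 = 8. HB_4(8) = 2·4. Bump = 10. G_2 = 9.
G_2 = 9. HB_5(9) = 5 + 4. Bump = 10. G_3 = 9.
G_3 = 9. HB_6(9) = 6 + 3. Bump = 10. G_4 = 9.
G_4 = 9. HB_7(9) = 7 + 2. Bump = 10. G_5 = 9.
G_5 = 9. HB_8(9) = 8 + 1. Bump = 10. G_6 = 9.
G_6 = 9. HB_9(9) = 9. Bump = 10. G_7 = 9.
G_7 = 9. HB_10(9) = 9. Bump = 9. G_8 = 8.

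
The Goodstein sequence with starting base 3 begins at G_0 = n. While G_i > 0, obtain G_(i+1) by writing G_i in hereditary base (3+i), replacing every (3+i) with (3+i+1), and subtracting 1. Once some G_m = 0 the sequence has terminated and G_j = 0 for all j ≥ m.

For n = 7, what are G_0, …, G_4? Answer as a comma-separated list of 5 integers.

i=0: 7 = 2·3 + 1 (b=3); 3→4: 2·4 + 1 = 9; 9−1 = 8
i=1: 8 = 2·4 (b=4); 4→5: 2·5 = 10; 10−1 = 9
i=2: 9 = 5 + 4 (b=5); 5→6: 6 + 4 = 10; 10−1 = 9
i=3: 9 = 6 + 3 (b=6); 6→7: 7 + 3 = 10; 10−1 = 9

7, 8, 9, 9, 9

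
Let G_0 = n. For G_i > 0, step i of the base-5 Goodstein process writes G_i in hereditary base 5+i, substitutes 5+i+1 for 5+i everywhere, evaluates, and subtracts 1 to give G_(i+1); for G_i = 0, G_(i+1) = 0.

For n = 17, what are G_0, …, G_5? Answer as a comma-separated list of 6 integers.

base 5: 17 = 3·5 + 2; at 6: 3·6 + 2 = 20; next = 19
base 6: 19 = 3·6 + 1; at 7: 3·7 + 1 = 22; next = 21
base 7: 21 = 3·7; at 8: 3·8 = 24; next = 23
base 8: 23 = 2·8 + 7; at 9: 2·9 + 7 = 25; next = 24
base 9: 24 = 2·9 + 6; at 10: 2·10 + 6 = 26; next = 25

17, 19, 21, 23, 24, 25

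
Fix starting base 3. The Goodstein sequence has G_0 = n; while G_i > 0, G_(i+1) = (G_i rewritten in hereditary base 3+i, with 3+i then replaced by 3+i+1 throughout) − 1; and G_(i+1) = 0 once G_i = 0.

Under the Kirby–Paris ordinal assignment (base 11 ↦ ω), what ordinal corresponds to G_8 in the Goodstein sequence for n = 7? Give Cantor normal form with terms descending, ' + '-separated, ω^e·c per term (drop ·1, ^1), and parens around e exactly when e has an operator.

G_0 = 7. HB_3(7) = 2·3 + 1. Bump = 9. G_1 = 8.
G_1 = 8. HB_4(8) = 2·4. Bump = 10. G_2 = 9.
G_2 = 9. HB_5(9) = 5 + 4. Bump = 10. G_3 = 9.
G_3 = 9. HB_6(9) = 6 + 3. Bump = 10. G_4 = 9.
G_4 = 9. HB_7(9) = 7 + 2. Bump = 10. G_5 = 9.
G_5 = 9. HB_8(9) = 8 + 1. Bump = 10. G_6 = 9.
G_6 = 9. HB_9(9) = 9. Bump = 10. G_7 = 9.
G_7 = 9. HB_10(9) = 9. Bump = 9. G_8 = 8.
G_8 = 8. HB_11(8) = 8. Bump = 8. G_9 = 7.

8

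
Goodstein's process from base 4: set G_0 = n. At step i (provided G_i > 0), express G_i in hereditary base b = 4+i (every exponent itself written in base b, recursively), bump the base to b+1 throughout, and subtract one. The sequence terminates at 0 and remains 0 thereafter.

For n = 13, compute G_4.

i=0: 13 = 3·4 + 1 (b=4); 4→5: 3·5 + 1 = 16; 16−1 = 15
i=1: 15 = 3·5 (b=5); 5→6: 3·6 = 18; 18−1 = 17
i=2: 17 = 2·6 + 5 (b=6); 6→7: 2·7 + 5 = 19; 19−1 = 18
i=3: 18 = 2·7 + 4 (b=7); 7→8: 2·8 + 4 = 20; 20−1 = 19
i=4: 19 = 2·8 + 3 (b=8); 8→9: 2·9 + 3 = 21; 21−1 = 20

19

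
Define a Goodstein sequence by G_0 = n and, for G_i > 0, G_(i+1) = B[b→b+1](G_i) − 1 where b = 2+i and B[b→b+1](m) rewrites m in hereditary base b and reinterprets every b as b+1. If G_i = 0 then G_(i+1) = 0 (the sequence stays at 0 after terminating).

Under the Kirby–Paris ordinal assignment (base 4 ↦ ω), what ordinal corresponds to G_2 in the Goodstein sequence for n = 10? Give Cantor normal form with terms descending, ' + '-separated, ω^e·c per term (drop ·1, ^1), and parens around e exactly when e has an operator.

G_0 = 10. HB_2(10) = 2^(2 + 1) + 2. Bump = 84. G_1 = 83.
G_1 = 83. HB_3(83) = 3^(3 + 1) + 2. Bump = 1026. G_2 = 1025.
G_2 = 1025. HB_4(1025) = 4^(4 + 1) + 1. Bump = 15626. G_3 = 15625.

ω^(ω + 1) + 1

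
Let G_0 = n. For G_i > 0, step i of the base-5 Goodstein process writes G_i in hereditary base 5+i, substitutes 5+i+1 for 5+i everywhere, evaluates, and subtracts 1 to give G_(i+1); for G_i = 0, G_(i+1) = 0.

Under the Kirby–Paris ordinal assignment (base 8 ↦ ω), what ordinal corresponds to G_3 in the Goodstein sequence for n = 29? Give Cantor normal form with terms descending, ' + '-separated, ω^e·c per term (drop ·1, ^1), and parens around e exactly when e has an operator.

ω^2 + 1

G_0=29  [base 5] 5^2 + 4  →[5↦6]→  6^2 + 4 = 40  −1 ⇒ G_1=39
G_1=39  [base 6] 6^2 + 3  →[6↦7]→  7^2 + 3 = 52  −1 ⇒ G_2=51
G_2=51  [base 7] 7^2 + 2  →[7↦8]→  8^2 + 2 = 66  −1 ⇒ G_3=65
G_3=65  [base 8] 8^2 + 1  →[8↦9]→  9^2 + 1 = 82  −1 ⇒ G_4=81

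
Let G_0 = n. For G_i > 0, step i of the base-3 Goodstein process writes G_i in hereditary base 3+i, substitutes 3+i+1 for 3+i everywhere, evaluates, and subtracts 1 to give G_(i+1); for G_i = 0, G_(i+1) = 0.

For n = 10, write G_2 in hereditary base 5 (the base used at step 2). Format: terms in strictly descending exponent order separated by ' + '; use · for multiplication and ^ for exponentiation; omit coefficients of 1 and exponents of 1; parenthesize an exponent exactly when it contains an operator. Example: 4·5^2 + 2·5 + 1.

(0) 10|_3 = 3^2 + 1 ↦ 4^2 + 1|_4 = 17 ⇒ 16
(1) 16|_4 = 4^2 ↦ 5^2|_5 = 25 ⇒ 24
(2) 24|_5 = 4·5 + 4 ↦ 4·6 + 4|_6 = 28 ⇒ 27

4·5 + 4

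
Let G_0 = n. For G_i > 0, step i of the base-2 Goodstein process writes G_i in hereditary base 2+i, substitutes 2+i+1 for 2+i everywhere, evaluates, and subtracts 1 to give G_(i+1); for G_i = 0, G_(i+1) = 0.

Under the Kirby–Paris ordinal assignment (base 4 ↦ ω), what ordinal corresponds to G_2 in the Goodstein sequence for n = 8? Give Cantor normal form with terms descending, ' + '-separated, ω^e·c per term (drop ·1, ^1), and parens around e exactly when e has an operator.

[0] 8 ≡ 2^(2 + 1) (base 2). Lift 3: 81. −1: 80.
[1] 80 ≡ 2·3^3 + 2·3^2 + 2·3 + 2 (base 3). Lift 4: 554. −1: 553.
[2] 553 ≡ 2·4^4 + 2·4^2 + 2·4 + 1 (base 4). Lift 5: 6311. −1: 6310.

ω^ω·2 + ω^2·2 + ω·2 + 1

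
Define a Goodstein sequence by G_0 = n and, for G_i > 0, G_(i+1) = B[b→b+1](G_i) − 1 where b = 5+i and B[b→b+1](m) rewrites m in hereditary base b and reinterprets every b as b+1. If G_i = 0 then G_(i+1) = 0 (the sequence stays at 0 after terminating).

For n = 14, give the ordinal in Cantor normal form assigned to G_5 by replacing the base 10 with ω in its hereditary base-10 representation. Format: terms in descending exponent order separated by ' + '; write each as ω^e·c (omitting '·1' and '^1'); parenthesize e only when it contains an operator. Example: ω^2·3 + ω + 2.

ω + 9

G_0 = 14. HB_5(14) = 2·5 + 4. Bump = 16. G_1 = 15.
G_1 = 15. HB_6(15) = 2·6 + 3. Bump = 17. G_2 = 16.
G_2 = 16. HB_7(16) = 2·7 + 2. Bump = 18. G_3 = 17.
G_3 = 17. HB_8(17) = 2·8 + 1. Bump = 19. G_4 = 18.
G_4 = 18. HB_9(18) = 2·9. Bump = 20. G_5 = 19.
G_5 = 19. HB_10(19) = 10 + 9. Bump = 20. G_6 = 19.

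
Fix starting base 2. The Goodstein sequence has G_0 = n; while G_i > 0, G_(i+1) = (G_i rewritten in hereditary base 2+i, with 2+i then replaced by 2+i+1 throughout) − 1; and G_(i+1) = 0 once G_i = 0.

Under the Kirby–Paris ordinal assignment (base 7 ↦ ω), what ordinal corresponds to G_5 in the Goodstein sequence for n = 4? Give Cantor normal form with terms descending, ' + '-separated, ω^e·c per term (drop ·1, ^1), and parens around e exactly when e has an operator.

G_0=4  [base 2] 2^2  →[2↦3]→  3^3 = 27  −1 ⇒ G_1=26
G_1=26  [base 3] 2·3^2 + 2·3 + 2  →[3↦4]→  2·4^2 + 2·4 + 2 = 42  −1 ⇒ G_2=41
G_2=41  [base 4] 2·4^2 + 2·4 + 1  →[4↦5]→  2·5^2 + 2·5 + 1 = 61  −1 ⇒ G_3=60
G_3=60  [base 5] 2·5^2 + 2·5  →[5↦6]→  2·6^2 + 2·6 = 84  −1 ⇒ G_4=83
G_4=83  [base 6] 2·6^2 + 6 + 5  →[6↦7]→  2·7^2 + 7 + 5 = 110  −1 ⇒ G_5=109
G_5=109  [base 7] 2·7^2 + 7 + 4  →[7↦8]→  2·8^2 + 8 + 4 = 140  −1 ⇒ G_6=139

ω^2·2 + ω + 4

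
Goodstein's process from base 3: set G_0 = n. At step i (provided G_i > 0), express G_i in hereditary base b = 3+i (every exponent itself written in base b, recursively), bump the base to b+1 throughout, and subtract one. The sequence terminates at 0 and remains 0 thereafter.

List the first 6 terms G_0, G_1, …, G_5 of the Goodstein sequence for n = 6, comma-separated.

6, 7, 7, 7, 7, 7

G_0=6  [base 3] 2·3  →[3↦4]→  2·4 = 8  −1 ⇒ G_1=7
G_1=7  [base 4] 4 + 3  →[4↦5]→  5 + 3 = 8  −1 ⇒ G_2=7
G_2=7  [base 5] 5 + 2  →[5↦6]→  6 + 2 = 8  −1 ⇒ G_3=7
G_3=7  [base 6] 6 + 1  →[6↦7]→  7 + 1 = 8  −1 ⇒ G_4=7
G_4=7  [base 7] 7  →[7↦8]→  8 = 8  −1 ⇒ G_5=7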